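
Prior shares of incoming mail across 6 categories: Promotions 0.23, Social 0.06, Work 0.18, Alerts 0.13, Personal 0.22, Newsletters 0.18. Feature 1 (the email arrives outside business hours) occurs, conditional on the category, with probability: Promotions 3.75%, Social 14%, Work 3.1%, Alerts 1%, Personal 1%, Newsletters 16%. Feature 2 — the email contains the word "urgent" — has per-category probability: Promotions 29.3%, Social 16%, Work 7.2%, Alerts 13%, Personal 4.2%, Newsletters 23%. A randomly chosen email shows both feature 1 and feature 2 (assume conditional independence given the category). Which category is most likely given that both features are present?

Unnormalized posteriors (prior × likelihood):
  Promotions: 0.23 × 0.0375 × 0.293 = 0.002527125
  Social: 0.06 × 0.14 × 0.16 = 0.001344
  Work: 0.18 × 0.031 × 0.072 = 0.00040176
  Alerts: 0.13 × 0.01 × 0.13 = 0.000169
  Personal: 0.22 × 0.01 × 0.042 = 0.0000924
  Newsletters: 0.18 × 0.16 × 0.23 = 0.006624
Sum = 0.011158285.
Largest term belongs to Newsletters, so Newsletters is most probable.

Newsletters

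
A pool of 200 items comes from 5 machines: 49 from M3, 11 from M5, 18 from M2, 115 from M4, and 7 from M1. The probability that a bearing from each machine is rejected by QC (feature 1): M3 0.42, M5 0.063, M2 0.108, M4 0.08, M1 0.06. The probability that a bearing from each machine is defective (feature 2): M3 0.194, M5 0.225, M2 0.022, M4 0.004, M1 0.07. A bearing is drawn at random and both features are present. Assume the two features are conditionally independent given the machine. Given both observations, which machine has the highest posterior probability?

Unnormalized posteriors (prior × likelihood):
  M3: 0.245 × 0.42 × 0.194 = 0.0199626
  M5: 0.055 × 0.063 × 0.225 = 0.000779625
  M2: 0.09 × 0.108 × 0.022 = 0.00021384
  M4: 0.575 × 0.08 × 0.004 = 0.000184
  M1: 0.035 × 0.06 × 0.07 = 0.000147
Total = 0.021287065.
Largest term belongs to M3, so M3 is most probable.

M3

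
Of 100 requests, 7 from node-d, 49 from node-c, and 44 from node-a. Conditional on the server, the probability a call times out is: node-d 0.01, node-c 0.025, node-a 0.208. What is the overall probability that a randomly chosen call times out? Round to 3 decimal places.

Unnormalized posteriors (prior × likelihood):
  node-d: 0.07 × 0.01 = 0.0007
  node-c: 0.49 × 0.025 = 0.01225
  node-a: 0.44 × 0.208 = 0.09152
P(timeout) = 0.0007 + 0.01225 + 0.09152 = 0.10447 → 0.104.

0.104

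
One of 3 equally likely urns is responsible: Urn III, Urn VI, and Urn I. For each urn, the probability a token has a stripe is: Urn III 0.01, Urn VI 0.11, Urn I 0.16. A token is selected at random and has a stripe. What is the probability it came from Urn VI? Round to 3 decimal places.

Since the prior is uniform, the posterior is proportional to the likelihood:
  Urn III: 0.01
  Urn VI: 0.11
  Urn I: 0.16
Normalizing constant = 0.28.
P(Urn VI | evidence) = 0.11 / 0.28 ≈ 0.393.

0.393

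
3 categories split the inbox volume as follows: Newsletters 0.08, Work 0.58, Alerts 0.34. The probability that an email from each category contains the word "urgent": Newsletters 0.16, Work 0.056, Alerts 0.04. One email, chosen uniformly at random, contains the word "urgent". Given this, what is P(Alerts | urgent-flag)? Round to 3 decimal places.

0.231

Compute prior × likelihood for every hypothesis:
  Newsletters: 0.08 × 0.16 = 0.0128
  Work: 0.58 × 0.056 = 0.03248
  Alerts: 0.34 × 0.04 = 0.0136
Total = 0.05888.
P(Alerts | evidence) = 0.0136 / 0.05888 ≈ 0.231.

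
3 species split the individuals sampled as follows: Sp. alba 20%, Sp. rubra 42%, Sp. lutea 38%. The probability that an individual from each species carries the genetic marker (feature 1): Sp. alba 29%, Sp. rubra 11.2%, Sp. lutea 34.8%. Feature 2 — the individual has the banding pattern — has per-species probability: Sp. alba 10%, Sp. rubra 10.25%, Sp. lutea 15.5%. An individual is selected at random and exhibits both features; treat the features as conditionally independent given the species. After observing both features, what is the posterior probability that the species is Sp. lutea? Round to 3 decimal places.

By Bayes' rule, posterior ∝ prior × likelihood:
  Sp. alba: 0.2 × 0.29 × 0.1 = 0.0058
  Sp. rubra: 0.42 × 0.112 × 0.1025 = 0.0048216
  Sp. lutea: 0.38 × 0.348 × 0.155 = 0.0204972
Total = 0.0311188.
P(Sp. lutea | evidence) = 0.0204972 / 0.0311188 ≈ 0.659.

0.659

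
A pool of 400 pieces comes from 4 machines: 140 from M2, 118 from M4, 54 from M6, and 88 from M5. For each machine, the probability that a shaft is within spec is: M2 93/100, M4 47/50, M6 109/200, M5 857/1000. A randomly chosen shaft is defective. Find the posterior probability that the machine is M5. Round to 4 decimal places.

0.2329

Taking complements, P(defective | each) = M2 0.07, M4 0.06, M6 0.455, M5 0.143.
Unnormalized posteriors (prior × likelihood):
  M2: 0.35 × 0.07 = 0.0245
  M4: 0.295 × 0.06 = 0.0177
  M6: 0.135 × 0.455 = 0.061425
  M5: 0.22 × 0.143 = 0.03146
Normalizing constant = 0.135085.
P(M5 | evidence) = 0.03146 / 0.135085 ≈ 0.2329.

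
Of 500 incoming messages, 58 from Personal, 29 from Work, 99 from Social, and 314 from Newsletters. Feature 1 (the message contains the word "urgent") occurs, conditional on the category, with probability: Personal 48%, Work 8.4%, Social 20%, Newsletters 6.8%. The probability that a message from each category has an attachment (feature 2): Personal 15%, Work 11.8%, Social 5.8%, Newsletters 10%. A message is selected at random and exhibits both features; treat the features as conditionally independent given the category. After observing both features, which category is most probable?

Unnormalized posteriors (prior × likelihood):
  Personal: 0.116 × 0.48 × 0.15 = 0.008352
  Work: 0.058 × 0.084 × 0.118 = 0.000574896
  Social: 0.198 × 0.2 × 0.058 = 0.0022968
  Newsletters: 0.628 × 0.068 × 0.1 = 0.0042704
Total = 0.015494096.
Largest term belongs to Personal, so Personal is most probable.

Personal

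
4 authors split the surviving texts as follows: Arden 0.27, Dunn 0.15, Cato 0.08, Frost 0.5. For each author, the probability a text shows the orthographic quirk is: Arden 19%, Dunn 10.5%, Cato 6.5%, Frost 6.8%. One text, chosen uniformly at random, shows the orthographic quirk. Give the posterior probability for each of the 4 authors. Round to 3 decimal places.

By Bayes' rule, posterior ∝ prior × likelihood:
  Arden: 0.27 × 0.19 = 0.0513
  Dunn: 0.15 × 0.105 = 0.01575
  Cato: 0.08 × 0.065 = 0.0052
  Frost: 0.5 × 0.068 = 0.034
Sum = 0.10625.
P(Arden | quirk) = 0.0513/0.10625 ≈ 0.483
P(Dunn | quirk) = 0.01575/0.10625 ≈ 0.148
P(Cato | quirk) = 0.0052/0.10625 ≈ 0.049
P(Frost | quirk) = 0.034/0.10625 ≈ 0.320
(Check: 0.483+0.148+0.049+0.320 = 1.000.)

Arden 0.483, Dunn 0.148, Cato 0.049, Frost 0.320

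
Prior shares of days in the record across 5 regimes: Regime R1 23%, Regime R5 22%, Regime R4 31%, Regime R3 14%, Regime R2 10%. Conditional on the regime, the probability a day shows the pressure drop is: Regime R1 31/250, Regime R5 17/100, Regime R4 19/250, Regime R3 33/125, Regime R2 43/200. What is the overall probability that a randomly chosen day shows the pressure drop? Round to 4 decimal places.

By Bayes' rule, posterior ∝ prior × likelihood:
  Regime R1: 0.23 × 0.124 = 0.02852
  Regime R5: 0.22 × 0.17 = 0.0374
  Regime R4: 0.31 × 0.076 = 0.02356
  Regime R3: 0.14 × 0.264 = 0.03696
  Regime R2: 0.1 × 0.215 = 0.0215
P(drop) = 0.02852 + 0.0374 + 0.02356 + 0.03696 + 0.0215 = 0.14794 → 0.1479.

0.1479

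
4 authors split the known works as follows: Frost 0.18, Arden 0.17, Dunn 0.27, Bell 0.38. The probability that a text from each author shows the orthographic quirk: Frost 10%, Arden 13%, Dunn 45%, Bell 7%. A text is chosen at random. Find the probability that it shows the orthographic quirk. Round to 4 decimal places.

Compute prior × likelihood for every hypothesis:
  Frost: 0.18 × 0.1 = 0.018
  Arden: 0.17 × 0.13 = 0.0221
  Dunn: 0.27 × 0.45 = 0.1215
  Bell: 0.38 × 0.07 = 0.0266
P(quirk) = 0.018 + 0.0221 + 0.1215 + 0.0266 = 0.1882 → 0.1882.

0.1882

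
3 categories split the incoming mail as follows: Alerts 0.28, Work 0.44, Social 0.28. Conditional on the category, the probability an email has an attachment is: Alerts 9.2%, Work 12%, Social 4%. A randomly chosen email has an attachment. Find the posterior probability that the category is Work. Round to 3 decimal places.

0.588

Prior × likelihood for each hypothesis:
  Alerts: 0.28 × 0.092 = 0.02576
  Work: 0.44 × 0.12 = 0.0528
  Social: 0.28 × 0.04 = 0.0112
Sum = 0.08976.
P(Work | evidence) = 0.0528 / 0.08976 ≈ 0.588.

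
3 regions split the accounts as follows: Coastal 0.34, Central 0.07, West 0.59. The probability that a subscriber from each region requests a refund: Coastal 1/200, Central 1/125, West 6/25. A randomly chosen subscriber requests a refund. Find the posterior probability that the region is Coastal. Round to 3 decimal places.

0.012

Unnormalized posteriors (prior × likelihood):
  Coastal: 0.34 × 0.005 = 0.0017
  Central: 0.07 × 0.008 = 0.00056
  West: 0.59 × 0.24 = 0.1416
Sum = 0.14386.
P(Coastal | evidence) = 0.0017 / 0.14386 ≈ 0.012.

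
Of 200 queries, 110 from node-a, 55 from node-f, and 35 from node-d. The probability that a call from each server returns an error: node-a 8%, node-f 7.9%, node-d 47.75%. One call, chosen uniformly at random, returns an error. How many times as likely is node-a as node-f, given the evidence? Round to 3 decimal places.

2.025

By Bayes' rule, posterior ∝ prior × likelihood:
  node-a: 0.55 × 0.08 = 0.044
  node-f: 0.275 × 0.079 = 0.021725
  node-d: 0.175 × 0.4775 = 0.0835625
Normalizing constant = 0.1492875.
The ratio is 0.044 / 0.021725 (the normalizer cancels) = 2.025.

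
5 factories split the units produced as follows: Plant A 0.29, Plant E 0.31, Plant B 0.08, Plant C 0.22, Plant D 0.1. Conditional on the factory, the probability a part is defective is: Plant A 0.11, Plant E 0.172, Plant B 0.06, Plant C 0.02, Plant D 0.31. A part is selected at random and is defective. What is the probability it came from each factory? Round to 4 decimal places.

Plant A 0.2543, Plant E 0.4251, Plant B 0.0383, Plant C 0.0351, Plant D 0.2472

Compute prior × likelihood for every hypothesis:
  Plant A: 0.29 × 0.11 = 0.0319
  Plant E: 0.31 × 0.172 = 0.05332
  Plant B: 0.08 × 0.06 = 0.0048
  Plant C: 0.22 × 0.02 = 0.0044
  Plant D: 0.1 × 0.31 = 0.031
Total = 0.12542.
P(Plant A | defective) = 0.0319/0.12542 ≈ 0.2543
P(Plant E | defective) = 0.05332/0.12542 ≈ 0.4251
P(Plant B | defective) = 0.0048/0.12542 ≈ 0.0383
P(Plant C | defective) = 0.0044/0.12542 ≈ 0.0351
P(Plant D | defective) = 0.031/0.12542 ≈ 0.2472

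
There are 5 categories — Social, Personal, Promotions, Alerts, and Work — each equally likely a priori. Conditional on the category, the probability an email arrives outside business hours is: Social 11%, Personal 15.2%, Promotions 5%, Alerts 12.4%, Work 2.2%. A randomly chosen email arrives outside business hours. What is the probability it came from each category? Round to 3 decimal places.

Social 0.240, Personal 0.332, Promotions 0.109, Alerts 0.271, Work 0.048

With a uniform prior (1/5 each), posterior ∝ likelihood:
  Social: 0.11
  Personal: 0.152
  Promotions: 0.05
  Alerts: 0.124
  Work: 0.022
Sum = 0.458.
P(Social | off-hours) = 0.11/0.458 ≈ 0.240
P(Personal | off-hours) = 0.152/0.458 ≈ 0.332
P(Promotions | off-hours) = 0.05/0.458 ≈ 0.109
P(Alerts | off-hours) = 0.124/0.458 ≈ 0.271
P(Work | off-hours) = 0.022/0.458 ≈ 0.048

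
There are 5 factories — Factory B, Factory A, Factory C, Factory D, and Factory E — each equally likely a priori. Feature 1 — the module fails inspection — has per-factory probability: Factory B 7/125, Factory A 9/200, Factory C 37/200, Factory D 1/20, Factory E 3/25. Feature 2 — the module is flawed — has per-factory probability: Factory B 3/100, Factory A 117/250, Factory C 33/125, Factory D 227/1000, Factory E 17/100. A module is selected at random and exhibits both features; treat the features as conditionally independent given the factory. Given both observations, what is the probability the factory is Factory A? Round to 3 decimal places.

0.204

With a uniform prior (1/5 each), posterior ∝ likelihood:
  Factory B: 0.056 × 0.03 = 0.00168
  Factory A: 0.045 × 0.468 = 0.02106
  Factory C: 0.185 × 0.264 = 0.04884
  Factory D: 0.05 × 0.227 = 0.01135
  Factory E: 0.12 × 0.17 = 0.0204
Normalizing constant = 0.10333.
P(Factory A | evidence) = 0.02106 / 0.10333 ≈ 0.204.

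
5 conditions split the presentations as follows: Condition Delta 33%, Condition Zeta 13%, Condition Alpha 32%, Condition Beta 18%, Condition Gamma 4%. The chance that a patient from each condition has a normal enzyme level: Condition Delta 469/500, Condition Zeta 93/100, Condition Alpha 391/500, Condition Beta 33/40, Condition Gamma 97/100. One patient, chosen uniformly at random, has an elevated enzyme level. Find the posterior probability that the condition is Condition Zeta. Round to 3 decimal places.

Taking complements, P(elevated | each) = Condition Delta 0.062, Condition Zeta 0.07, Condition Alpha 0.218, Condition Beta 0.175, Condition Gamma 0.03.
Compute prior × likelihood for every hypothesis:
  Condition Delta: 0.33 × 0.062 = 0.02046
  Condition Zeta: 0.13 × 0.07 = 0.0091
  Condition Alpha: 0.32 × 0.218 = 0.06976
  Condition Beta: 0.18 × 0.175 = 0.0315
  Condition Gamma: 0.04 × 0.03 = 0.0012
Sum = 0.13202.
P(Condition Zeta | evidence) = 0.0091 / 0.13202 ≈ 0.069.

0.069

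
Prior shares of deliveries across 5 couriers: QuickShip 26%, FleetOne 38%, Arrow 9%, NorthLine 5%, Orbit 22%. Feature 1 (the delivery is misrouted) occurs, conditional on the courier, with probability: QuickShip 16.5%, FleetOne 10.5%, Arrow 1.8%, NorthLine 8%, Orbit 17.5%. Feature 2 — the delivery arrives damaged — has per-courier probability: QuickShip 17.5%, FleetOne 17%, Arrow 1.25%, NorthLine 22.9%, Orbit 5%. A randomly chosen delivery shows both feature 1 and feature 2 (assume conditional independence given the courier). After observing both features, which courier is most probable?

QuickShip

By Bayes' rule, posterior ∝ prior × likelihood:
  QuickShip: 0.26 × 0.165 × 0.175 = 0.0075075
  FleetOne: 0.38 × 0.105 × 0.17 = 0.006783
  Arrow: 0.09 × 0.018 × 0.0125 = 0.00002025
  NorthLine: 0.05 × 0.08 × 0.229 = 0.000916
  Orbit: 0.22 × 0.175 × 0.05 = 0.001925
Normalizing constant = 0.01715175.
Largest term belongs to QuickShip, so QuickShip is most probable.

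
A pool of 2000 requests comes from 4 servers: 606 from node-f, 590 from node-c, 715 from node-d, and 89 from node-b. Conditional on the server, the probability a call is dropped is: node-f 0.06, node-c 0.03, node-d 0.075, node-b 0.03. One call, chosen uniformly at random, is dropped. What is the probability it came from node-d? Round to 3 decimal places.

Unnormalized posteriors (prior × likelihood):
  node-f: 0.303 × 0.06 = 0.01818
  node-c: 0.295 × 0.03 = 0.00885
  node-d: 0.3575 × 0.075 = 0.0268125
  node-b: 0.0445 × 0.03 = 0.001335
Total = 0.0551775.
P(node-d | evidence) = 0.0268125 / 0.0551775 ≈ 0.486.

0.486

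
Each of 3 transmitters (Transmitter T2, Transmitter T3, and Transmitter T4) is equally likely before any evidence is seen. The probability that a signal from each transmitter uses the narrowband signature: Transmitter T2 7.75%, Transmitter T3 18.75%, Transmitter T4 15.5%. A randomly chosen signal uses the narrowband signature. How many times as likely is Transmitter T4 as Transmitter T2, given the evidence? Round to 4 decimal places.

With a uniform prior (1/3 each), posterior ∝ likelihood:
  Transmitter T2: 0.0775
  Transmitter T3: 0.1875
  Transmitter T4: 0.155
Sum = 0.42.
The ratio is 0.155 / 0.0775 (the normalizer cancels) = 2.0000.

2.0000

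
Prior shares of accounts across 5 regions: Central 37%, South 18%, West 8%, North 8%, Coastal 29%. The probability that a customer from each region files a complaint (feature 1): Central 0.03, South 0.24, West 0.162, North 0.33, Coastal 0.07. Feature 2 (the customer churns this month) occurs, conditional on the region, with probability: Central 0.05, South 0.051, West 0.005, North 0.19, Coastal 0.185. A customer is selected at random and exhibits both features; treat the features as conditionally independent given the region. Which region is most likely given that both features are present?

Prior × likelihood for each hypothesis:
  Central: 0.37 × 0.03 × 0.05 = 0.000555
  South: 0.18 × 0.24 × 0.051 = 0.0022032
  West: 0.08 × 0.162 × 0.005 = 0.0000648
  North: 0.08 × 0.33 × 0.19 = 0.005016
  Coastal: 0.29 × 0.07 × 0.185 = 0.0037555
Total = 0.0115945.
Largest term belongs to North, so North is most probable.

North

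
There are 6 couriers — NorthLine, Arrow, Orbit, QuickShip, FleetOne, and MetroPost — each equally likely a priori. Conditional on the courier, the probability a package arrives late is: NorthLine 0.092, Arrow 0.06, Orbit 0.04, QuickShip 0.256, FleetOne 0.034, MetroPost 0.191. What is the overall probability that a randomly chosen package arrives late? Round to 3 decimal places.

Since the prior is uniform, the posterior is proportional to the likelihood:
  NorthLine: 0.092
  Arrow: 0.06
  Orbit: 0.04
  QuickShip: 0.256
  FleetOne: 0.034
  MetroPost: 0.191
P(late) = (1/6) × (0.092 + 0.06 + 0.04 + 0.256 + 0.034 + 0.191) = 0.673/6 ≈ 0.112.

0.112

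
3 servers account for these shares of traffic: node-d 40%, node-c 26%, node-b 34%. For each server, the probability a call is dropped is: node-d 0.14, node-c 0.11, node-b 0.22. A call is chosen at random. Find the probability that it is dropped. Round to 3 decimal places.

0.159

Prior × likelihood for each hypothesis:
  node-d: 0.4 × 0.14 = 0.056
  node-c: 0.26 × 0.11 = 0.0286
  node-b: 0.34 × 0.22 = 0.0748
P(dropped) = 0.056 + 0.0286 + 0.0748 = 0.1594 → 0.159.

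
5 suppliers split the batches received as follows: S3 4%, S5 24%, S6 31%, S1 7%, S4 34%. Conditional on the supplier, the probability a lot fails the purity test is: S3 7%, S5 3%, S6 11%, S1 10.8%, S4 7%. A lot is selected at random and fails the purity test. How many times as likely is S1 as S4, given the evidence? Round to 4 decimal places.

Prior × likelihood for each hypothesis:
  S3: 0.04 × 0.07 = 0.0028
  S5: 0.24 × 0.03 = 0.0072
  S6: 0.31 × 0.11 = 0.0341
  S1: 0.07 × 0.108 = 0.00756
  S4: 0.34 × 0.07 = 0.0238
Sum = 0.07546.
The ratio is 0.00756 / 0.0238 (the normalizer cancels) = 0.3176.

0.3176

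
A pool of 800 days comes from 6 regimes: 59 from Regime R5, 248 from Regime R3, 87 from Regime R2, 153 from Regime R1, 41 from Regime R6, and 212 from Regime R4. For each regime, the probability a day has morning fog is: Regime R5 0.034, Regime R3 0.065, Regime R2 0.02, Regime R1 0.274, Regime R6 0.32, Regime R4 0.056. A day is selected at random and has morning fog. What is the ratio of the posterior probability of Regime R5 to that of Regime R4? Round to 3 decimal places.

By Bayes' rule, posterior ∝ prior × likelihood:
  Regime R5: 0.07375 × 0.034 = 0.0025075
  Regime R3: 0.31 × 0.065 = 0.02015
  Regime R2: 0.10875 × 0.02 = 0.002175
  Regime R1: 0.19125 × 0.274 = 0.0524025
  Regime R6: 0.05125 × 0.32 = 0.0164
  Regime R4: 0.265 × 0.056 = 0.01484
Normalizing constant = 0.108475.
The ratio is 0.0025075 / 0.01484 (the normalizer cancels) = 0.169.

0.169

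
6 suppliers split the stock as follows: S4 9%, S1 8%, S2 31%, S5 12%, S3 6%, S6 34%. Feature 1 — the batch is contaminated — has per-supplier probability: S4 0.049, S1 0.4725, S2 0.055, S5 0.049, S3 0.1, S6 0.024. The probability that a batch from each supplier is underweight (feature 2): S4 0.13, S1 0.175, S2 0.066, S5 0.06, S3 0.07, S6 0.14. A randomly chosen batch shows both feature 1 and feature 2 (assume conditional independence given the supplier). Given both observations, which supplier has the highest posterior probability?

S1

Unnormalized posteriors (prior × likelihood):
  S4: 0.09 × 0.049 × 0.13 = 0.0005733
  S1: 0.08 × 0.4725 × 0.175 = 0.006615
  S2: 0.31 × 0.055 × 0.066 = 0.0011253
  S5: 0.12 × 0.049 × 0.06 = 0.0003528
  S3: 0.06 × 0.1 × 0.07 = 0.00042
  S6: 0.34 × 0.024 × 0.14 = 0.0011424
Total = 0.0102288.
Largest term belongs to S1, so S1 is most probable.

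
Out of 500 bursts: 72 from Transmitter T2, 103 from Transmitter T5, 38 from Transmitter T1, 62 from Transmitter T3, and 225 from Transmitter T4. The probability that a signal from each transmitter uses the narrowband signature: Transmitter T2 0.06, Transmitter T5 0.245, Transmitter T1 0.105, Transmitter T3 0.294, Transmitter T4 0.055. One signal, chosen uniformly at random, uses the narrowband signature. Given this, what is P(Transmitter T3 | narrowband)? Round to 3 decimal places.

Compute prior × likelihood for every hypothesis:
  Transmitter T2: 0.144 × 0.06 = 0.00864
  Transmitter T5: 0.206 × 0.245 = 0.05047
  Transmitter T1: 0.076 × 0.105 = 0.00798
  Transmitter T3: 0.124 × 0.294 = 0.036456
  Transmitter T4: 0.45 × 0.055 = 0.02475
Total = 0.128296.
P(Transmitter T3 | evidence) = 0.036456 / 0.128296 ≈ 0.284.

0.284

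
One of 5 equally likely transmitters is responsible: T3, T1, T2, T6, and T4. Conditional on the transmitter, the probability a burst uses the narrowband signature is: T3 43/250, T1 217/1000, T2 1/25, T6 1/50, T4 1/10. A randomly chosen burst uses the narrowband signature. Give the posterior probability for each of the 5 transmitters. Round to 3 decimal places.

T3 0.313, T1 0.395, T2 0.073, T6 0.036, T4 0.182

With a uniform prior (1/5 each), posterior ∝ likelihood:
  T3: 0.172
  T1: 0.217
  T2: 0.04
  T6: 0.02
  T4: 0.1
Total = 0.549.
P(T3 | narrowband) = 0.172/0.549 ≈ 0.313
P(T1 | narrowband) = 0.217/0.549 ≈ 0.395
P(T2 | narrowband) = 0.04/0.549 ≈ 0.073
P(T6 | narrowband) = 0.02/0.549 ≈ 0.036
P(T4 | narrowband) = 0.1/0.549 ≈ 0.182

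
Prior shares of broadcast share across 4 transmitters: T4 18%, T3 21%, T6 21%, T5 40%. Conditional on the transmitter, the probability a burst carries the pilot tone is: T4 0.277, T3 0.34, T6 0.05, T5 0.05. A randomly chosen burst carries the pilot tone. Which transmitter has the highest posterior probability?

T3

Unnormalized posteriors (prior × likelihood):
  T4: 0.18 × 0.277 = 0.04986
  T3: 0.21 × 0.34 = 0.0714
  T6: 0.21 × 0.05 = 0.0105
  T5: 0.4 × 0.05 = 0.02
Normalizing constant = 0.15176.
Largest term belongs to T3, so T3 is most probable.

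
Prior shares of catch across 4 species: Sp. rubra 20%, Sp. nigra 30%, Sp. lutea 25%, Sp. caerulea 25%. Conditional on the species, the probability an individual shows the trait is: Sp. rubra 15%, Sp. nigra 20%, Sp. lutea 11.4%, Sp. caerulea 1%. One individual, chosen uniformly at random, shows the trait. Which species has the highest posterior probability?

Prior × likelihood for each hypothesis:
  Sp. rubra: 0.2 × 0.15 = 0.03
  Sp. nigra: 0.3 × 0.2 = 0.06
  Sp. lutea: 0.25 × 0.114 = 0.0285
  Sp. caerulea: 0.25 × 0.01 = 0.0025
Normalizing constant = 0.121.
Largest term belongs to Sp. nigra, so Sp. nigra is most probable.

Sp. nigra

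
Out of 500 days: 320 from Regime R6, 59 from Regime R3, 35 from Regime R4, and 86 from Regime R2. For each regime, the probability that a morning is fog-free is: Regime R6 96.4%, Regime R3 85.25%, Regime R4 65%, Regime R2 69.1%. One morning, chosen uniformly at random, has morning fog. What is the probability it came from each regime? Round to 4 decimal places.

Taking complements, P(fog | each) = Regime R6 0.036, Regime R3 0.1475, Regime R4 0.35, Regime R2 0.309.
Compute prior × likelihood for every hypothesis:
  Regime R6: 0.64 × 0.036 = 0.02304
  Regime R3: 0.118 × 0.1475 = 0.017405
  Regime R4: 0.07 × 0.35 = 0.0245
  Regime R2: 0.172 × 0.309 = 0.053148
Sum = 0.118093.
P(Regime R6 | fog) = 0.02304/0.118093 ≈ 0.1951
P(Regime R3 | fog) = 0.017405/0.118093 ≈ 0.1474
P(Regime R4 | fog) = 0.0245/0.118093 ≈ 0.2075
P(Regime R2 | fog) = 0.053148/0.118093 ≈ 0.4501
(Check: 0.1951+0.1474+0.2075+0.4501 = 1.0001.)

Regime R6 0.1951, Regime R3 0.1474, Regime R4 0.2075, Regime R2 0.4501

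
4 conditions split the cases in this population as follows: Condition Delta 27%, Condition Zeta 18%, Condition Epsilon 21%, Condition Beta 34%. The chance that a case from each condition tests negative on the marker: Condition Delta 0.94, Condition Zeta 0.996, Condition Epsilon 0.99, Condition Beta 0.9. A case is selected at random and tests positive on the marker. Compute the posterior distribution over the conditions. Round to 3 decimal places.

Taking complements, P(marker-positive | each) = Condition Delta 0.06, Condition Zeta 0.004, Condition Epsilon 0.01, Condition Beta 0.1.
Unnormalized posteriors (prior × likelihood):
  Condition Delta: 0.27 × 0.06 = 0.0162
  Condition Zeta: 0.18 × 0.004 = 0.00072
  Condition Epsilon: 0.21 × 0.01 = 0.0021
  Condition Beta: 0.34 × 0.1 = 0.034
Total = 0.05302.
P(Condition Delta | marker-positive) = 0.0162/0.05302 ≈ 0.306
P(Condition Zeta | marker-positive) = 0.00072/0.05302 ≈ 0.014
P(Condition Epsilon | marker-positive) = 0.0021/0.05302 ≈ 0.040
P(Condition Beta | marker-positive) = 0.034/0.05302 ≈ 0.641

Condition Delta 0.306, Condition Zeta 0.014, Condition Epsilon 0.040, Condition Beta 0.641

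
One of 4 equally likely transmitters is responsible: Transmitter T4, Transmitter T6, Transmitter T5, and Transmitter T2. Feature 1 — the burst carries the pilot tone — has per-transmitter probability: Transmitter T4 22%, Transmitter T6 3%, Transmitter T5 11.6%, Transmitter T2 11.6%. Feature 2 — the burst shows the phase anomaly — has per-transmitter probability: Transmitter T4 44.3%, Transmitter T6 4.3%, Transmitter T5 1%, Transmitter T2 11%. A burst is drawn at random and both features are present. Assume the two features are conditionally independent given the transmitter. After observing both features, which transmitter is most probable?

Transmitter T4

With a uniform prior (1/4 each), posterior ∝ likelihood:
  Transmitter T4: 0.22 × 0.443 = 0.09746
  Transmitter T6: 0.03 × 0.043 = 0.00129
  Transmitter T5: 0.116 × 0.01 = 0.00116
  Transmitter T2: 0.116 × 0.11 = 0.01276
Total = 0.11267.
Largest term belongs to Transmitter T4, so Transmitter T4 is most probable.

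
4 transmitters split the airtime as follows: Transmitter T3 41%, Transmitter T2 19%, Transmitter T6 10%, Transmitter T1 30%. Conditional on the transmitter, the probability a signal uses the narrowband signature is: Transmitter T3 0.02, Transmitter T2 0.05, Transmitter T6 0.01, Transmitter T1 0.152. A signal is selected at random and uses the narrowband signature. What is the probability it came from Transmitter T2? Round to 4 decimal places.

0.1477

Compute prior × likelihood for every hypothesis:
  Transmitter T3: 0.41 × 0.02 = 0.0082
  Transmitter T2: 0.19 × 0.05 = 0.0095
  Transmitter T6: 0.1 × 0.01 = 0.001
  Transmitter T1: 0.3 × 0.152 = 0.0456
Sum = 0.0643.
P(Transmitter T2 | evidence) = 0.0095 / 0.0643 ≈ 0.1477.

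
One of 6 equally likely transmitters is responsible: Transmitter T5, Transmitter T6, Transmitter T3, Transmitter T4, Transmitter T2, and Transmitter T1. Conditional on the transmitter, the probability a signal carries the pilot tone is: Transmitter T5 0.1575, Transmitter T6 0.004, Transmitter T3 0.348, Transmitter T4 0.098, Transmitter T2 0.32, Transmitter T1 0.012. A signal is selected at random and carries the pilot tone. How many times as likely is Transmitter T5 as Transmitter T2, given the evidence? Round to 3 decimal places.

With a uniform prior (1/6 each), posterior ∝ likelihood:
  Transmitter T5: 0.1575
  Transmitter T6: 0.004
  Transmitter T3: 0.348
  Transmitter T4: 0.098
  Transmitter T2: 0.32
  Transmitter T1: 0.012
Total = 0.9395.
The ratio is 0.1575 / 0.32 (the normalizer cancels) = 0.492.

0.492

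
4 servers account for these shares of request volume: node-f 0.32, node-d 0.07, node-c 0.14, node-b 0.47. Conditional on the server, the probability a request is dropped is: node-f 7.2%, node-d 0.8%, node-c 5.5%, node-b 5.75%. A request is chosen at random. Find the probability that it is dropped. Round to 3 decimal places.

0.058

Prior × likelihood for each hypothesis:
  node-f: 0.32 × 0.072 = 0.02304
  node-d: 0.07 × 0.008 = 0.00056
  node-c: 0.14 × 0.055 = 0.0077
  node-b: 0.47 × 0.0575 = 0.027025
P(dropped) = 0.02304 + 0.00056 + 0.0077 + 0.027025 = 0.058325 → 0.058.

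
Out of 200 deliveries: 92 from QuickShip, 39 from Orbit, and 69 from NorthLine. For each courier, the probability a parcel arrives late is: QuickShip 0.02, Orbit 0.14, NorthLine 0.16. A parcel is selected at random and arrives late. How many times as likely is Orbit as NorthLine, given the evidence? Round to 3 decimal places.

0.495

By Bayes' rule, posterior ∝ prior × likelihood:
  QuickShip: 0.46 × 0.02 = 0.0092
  Orbit: 0.195 × 0.14 = 0.0273
  NorthLine: 0.345 × 0.16 = 0.0552
Total = 0.0917.
The ratio is 0.0273 / 0.0552 (the normalizer cancels) = 0.495.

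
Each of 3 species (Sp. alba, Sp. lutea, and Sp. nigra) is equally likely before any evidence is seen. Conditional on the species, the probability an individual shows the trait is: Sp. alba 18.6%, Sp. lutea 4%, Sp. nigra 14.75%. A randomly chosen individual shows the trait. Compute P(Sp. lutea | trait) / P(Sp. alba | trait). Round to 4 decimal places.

Since the prior is uniform, the posterior is proportional to the likelihood:
  Sp. alba: 0.186
  Sp. lutea: 0.04
  Sp. nigra: 0.1475
Normalizing constant = 0.3735.
The ratio is 0.04 / 0.186 (the normalizer cancels) = 0.2151.

0.2151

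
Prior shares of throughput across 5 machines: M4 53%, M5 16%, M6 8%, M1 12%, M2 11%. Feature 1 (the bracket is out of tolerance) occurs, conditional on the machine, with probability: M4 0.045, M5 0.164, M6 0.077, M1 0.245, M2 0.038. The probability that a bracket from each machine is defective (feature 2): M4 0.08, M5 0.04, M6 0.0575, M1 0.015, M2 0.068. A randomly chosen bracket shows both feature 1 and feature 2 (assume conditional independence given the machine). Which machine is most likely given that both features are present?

Prior × likelihood for each hypothesis:
  M4: 0.53 × 0.045 × 0.08 = 0.001908
  M5: 0.16 × 0.164 × 0.04 = 0.0010496
  M6: 0.08 × 0.077 × 0.0575 = 0.0003542
  M1: 0.12 × 0.245 × 0.015 = 0.000441
  M2: 0.11 × 0.038 × 0.068 = 0.00028424
Normalizing constant = 0.00403704.
Largest term belongs to M4, so M4 is most probable.

M4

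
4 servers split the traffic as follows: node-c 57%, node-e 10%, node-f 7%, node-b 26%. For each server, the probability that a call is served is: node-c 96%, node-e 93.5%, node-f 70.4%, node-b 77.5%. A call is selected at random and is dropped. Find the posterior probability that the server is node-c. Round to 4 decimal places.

Taking complements, P(dropped | each) = node-c 0.04, node-e 0.065, node-f 0.296, node-b 0.225.
Unnormalized posteriors (prior × likelihood):
  node-c: 0.57 × 0.04 = 0.0228
  node-e: 0.1 × 0.065 = 0.0065
  node-f: 0.07 × 0.296 = 0.02072
  node-b: 0.26 × 0.225 = 0.0585
Normalizing constant = 0.10852.
P(node-c | evidence) = 0.0228 / 0.10852 ≈ 0.2101.

0.2101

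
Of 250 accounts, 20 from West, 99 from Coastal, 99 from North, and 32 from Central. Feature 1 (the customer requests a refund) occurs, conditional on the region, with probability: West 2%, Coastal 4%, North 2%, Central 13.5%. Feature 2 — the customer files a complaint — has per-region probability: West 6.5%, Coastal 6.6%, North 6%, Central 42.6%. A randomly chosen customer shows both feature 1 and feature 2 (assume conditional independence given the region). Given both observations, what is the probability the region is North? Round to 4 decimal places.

0.0529

Unnormalized posteriors (prior × likelihood):
  West: 0.08 × 0.02 × 0.065 = 0.000104
  Coastal: 0.396 × 0.04 × 0.066 = 0.00104544
  North: 0.396 × 0.02 × 0.06 = 0.0004752
  Central: 0.128 × 0.135 × 0.426 = 0.00736128
Sum = 0.00898592.
P(North | evidence) = 0.0004752 / 0.00898592 ≈ 0.0529.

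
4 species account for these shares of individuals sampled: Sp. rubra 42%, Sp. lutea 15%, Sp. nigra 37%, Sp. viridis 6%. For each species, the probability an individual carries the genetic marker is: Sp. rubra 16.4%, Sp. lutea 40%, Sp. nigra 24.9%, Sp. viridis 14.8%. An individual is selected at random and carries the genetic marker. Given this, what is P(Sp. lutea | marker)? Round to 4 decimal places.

By Bayes' rule, posterior ∝ prior × likelihood:
  Sp. rubra: 0.42 × 0.164 = 0.06888
  Sp. lutea: 0.15 × 0.4 = 0.06
  Sp. nigra: 0.37 × 0.249 = 0.09213
  Sp. viridis: 0.06 × 0.148 = 0.00888
Normalizing constant = 0.22989.
P(Sp. lutea | evidence) = 0.06 / 0.22989 ≈ 0.2610.

0.2610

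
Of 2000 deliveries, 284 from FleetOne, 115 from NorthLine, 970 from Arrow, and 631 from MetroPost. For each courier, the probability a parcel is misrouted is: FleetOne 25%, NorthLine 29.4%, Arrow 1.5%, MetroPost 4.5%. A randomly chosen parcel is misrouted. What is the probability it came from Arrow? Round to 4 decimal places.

Compute prior × likelihood for every hypothesis:
  FleetOne: 0.142 × 0.25 = 0.0355
  NorthLine: 0.0575 × 0.294 = 0.016905
  Arrow: 0.485 × 0.015 = 0.007275
  MetroPost: 0.3155 × 0.045 = 0.0141975
Sum = 0.0738775.
P(Arrow | evidence) = 0.007275 / 0.0738775 ≈ 0.0985.

0.0985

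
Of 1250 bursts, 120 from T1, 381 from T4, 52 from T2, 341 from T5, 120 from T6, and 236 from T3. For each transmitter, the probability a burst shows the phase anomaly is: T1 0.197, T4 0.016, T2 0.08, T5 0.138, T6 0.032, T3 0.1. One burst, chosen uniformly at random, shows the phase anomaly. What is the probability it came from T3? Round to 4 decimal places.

Prior × likelihood for each hypothesis:
  T1: 0.096 × 0.197 = 0.018912
  T4: 0.3048 × 0.016 = 0.0048768
  T2: 0.0416 × 0.08 = 0.003328
  T5: 0.2728 × 0.138 = 0.0376464
  T6: 0.096 × 0.032 = 0.003072
  T3: 0.1888 × 0.1 = 0.01888
Total = 0.0867152.
P(T3 | evidence) = 0.01888 / 0.0867152 ≈ 0.2177.

0.2177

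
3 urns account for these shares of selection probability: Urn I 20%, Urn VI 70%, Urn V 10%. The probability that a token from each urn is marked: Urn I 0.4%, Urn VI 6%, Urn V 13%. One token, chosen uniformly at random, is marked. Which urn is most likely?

Urn VI

Compute prior × likelihood for every hypothesis:
  Urn I: 0.2 × 0.004 = 0.0008
  Urn VI: 0.7 × 0.06 = 0.042
  Urn V: 0.1 × 0.13 = 0.013
Sum = 0.0558.
Largest term belongs to Urn VI, so Urn VI is most probable.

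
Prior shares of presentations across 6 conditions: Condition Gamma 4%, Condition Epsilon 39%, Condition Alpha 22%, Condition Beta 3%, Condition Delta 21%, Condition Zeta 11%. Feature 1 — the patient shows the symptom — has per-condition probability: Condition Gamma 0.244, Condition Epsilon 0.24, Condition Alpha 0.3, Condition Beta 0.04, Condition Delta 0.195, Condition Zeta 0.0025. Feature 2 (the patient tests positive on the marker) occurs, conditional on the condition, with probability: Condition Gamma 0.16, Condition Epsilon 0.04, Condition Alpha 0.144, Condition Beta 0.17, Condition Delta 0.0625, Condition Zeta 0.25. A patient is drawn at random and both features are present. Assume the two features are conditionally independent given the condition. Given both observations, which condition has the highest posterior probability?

Prior × likelihood for each hypothesis:
  Condition Gamma: 0.04 × 0.244 × 0.16 = 0.0015616
  Condition Epsilon: 0.39 × 0.24 × 0.04 = 0.003744
  Condition Alpha: 0.22 × 0.3 × 0.144 = 0.009504
  Condition Beta: 0.03 × 0.04 × 0.17 = 0.000204
  Condition Delta: 0.21 × 0.195 × 0.0625 = 0.002559375
  Condition Zeta: 0.11 × 0.0025 × 0.25 = 0.00006875
Normalizing constant = 0.017641725.
Largest term belongs to Condition Alpha, so Condition Alpha is most probable.

Condition Alpha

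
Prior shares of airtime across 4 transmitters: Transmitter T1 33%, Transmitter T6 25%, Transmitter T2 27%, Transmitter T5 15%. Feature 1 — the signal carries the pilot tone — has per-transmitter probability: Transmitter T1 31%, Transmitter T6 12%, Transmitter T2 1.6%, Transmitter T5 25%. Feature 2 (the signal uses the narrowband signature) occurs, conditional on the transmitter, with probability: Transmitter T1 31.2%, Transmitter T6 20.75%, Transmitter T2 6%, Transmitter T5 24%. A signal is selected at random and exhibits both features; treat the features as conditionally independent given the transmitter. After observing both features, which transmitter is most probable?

Prior × likelihood for each hypothesis:
  Transmitter T1: 0.33 × 0.31 × 0.312 = 0.0319176
  Transmitter T6: 0.25 × 0.12 × 0.2075 = 0.006225
  Transmitter T2: 0.27 × 0.016 × 0.06 = 0.0002592
  Transmitter T5: 0.15 × 0.25 × 0.24 = 0.009
Sum = 0.0474018.
Largest term belongs to Transmitter T1, so Transmitter T1 is most probable.

Transmitter T1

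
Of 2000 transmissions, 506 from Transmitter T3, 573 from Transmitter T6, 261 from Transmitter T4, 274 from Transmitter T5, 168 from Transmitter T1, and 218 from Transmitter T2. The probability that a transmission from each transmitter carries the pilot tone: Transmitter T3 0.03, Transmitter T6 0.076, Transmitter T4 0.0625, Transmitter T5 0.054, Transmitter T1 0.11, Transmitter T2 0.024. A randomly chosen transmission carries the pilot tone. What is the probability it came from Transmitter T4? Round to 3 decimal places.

Prior × likelihood for each hypothesis:
  Transmitter T3: 0.253 × 0.03 = 0.00759
  Transmitter T6: 0.2865 × 0.076 = 0.021774
  Transmitter T4: 0.1305 × 0.0625 = 0.00815625
  Transmitter T5: 0.137 × 0.054 = 0.007398
  Transmitter T1: 0.084 × 0.11 = 0.00924
  Transmitter T2: 0.109 × 0.024 = 0.002616
Total = 0.05677425.
P(Transmitter T4 | evidence) = 0.00815625 / 0.05677425 ≈ 0.144.

0.144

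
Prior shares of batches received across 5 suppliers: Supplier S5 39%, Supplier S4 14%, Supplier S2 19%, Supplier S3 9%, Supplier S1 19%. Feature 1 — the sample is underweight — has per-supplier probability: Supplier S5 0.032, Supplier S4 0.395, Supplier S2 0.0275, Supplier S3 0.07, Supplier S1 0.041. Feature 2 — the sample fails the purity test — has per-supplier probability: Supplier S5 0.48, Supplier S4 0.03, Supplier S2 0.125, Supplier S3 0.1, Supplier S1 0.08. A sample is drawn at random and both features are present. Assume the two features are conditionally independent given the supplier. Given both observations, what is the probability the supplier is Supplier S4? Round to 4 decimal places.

Compute prior × likelihood for every hypothesis:
  Supplier S5: 0.39 × 0.032 × 0.48 = 0.0059904
  Supplier S4: 0.14 × 0.395 × 0.03 = 0.001659
  Supplier S2: 0.19 × 0.0275 × 0.125 = 0.000653125
  Supplier S3: 0.09 × 0.07 × 0.1 = 0.00063
  Supplier S1: 0.19 × 0.041 × 0.08 = 0.0006232
Normalizing constant = 0.009555725.
P(Supplier S4 | evidence) = 0.001659 / 0.009555725 ≈ 0.1736.

0.1736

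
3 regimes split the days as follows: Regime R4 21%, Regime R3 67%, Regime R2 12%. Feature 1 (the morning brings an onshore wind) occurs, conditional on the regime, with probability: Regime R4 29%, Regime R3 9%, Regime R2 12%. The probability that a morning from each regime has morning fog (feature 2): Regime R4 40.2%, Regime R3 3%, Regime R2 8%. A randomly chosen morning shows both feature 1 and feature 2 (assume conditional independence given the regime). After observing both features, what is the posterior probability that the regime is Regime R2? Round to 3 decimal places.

Unnormalized posteriors (prior × likelihood):
  Regime R4: 0.21 × 0.29 × 0.402 = 0.0244818
  Regime R3: 0.67 × 0.09 × 0.03 = 0.001809
  Regime R2: 0.12 × 0.12 × 0.08 = 0.001152
Sum = 0.0274428.
P(Regime R2 | evidence) = 0.001152 / 0.0274428 ≈ 0.042.

0.042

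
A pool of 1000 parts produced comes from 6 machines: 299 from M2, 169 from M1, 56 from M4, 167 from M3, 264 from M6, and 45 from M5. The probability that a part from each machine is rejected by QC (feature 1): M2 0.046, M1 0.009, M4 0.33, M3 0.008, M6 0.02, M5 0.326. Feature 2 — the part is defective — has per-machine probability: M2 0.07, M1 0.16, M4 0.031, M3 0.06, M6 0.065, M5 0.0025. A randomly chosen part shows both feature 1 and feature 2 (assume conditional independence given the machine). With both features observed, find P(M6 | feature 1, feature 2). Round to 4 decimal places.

Compute prior × likelihood for every hypothesis:
  M2: 0.299 × 0.046 × 0.07 = 0.00096278
  M1: 0.169 × 0.009 × 0.16 = 0.00024336
  M4: 0.056 × 0.33 × 0.031 = 0.00057288
  M3: 0.167 × 0.008 × 0.06 = 0.00008016
  M6: 0.264 × 0.02 × 0.065 = 0.0003432
  M5: 0.045 × 0.326 × 0.0025 = 0.000036675
Sum = 0.002239055.
P(M6 | evidence) = 0.0003432 / 0.002239055 ≈ 0.1533.

0.1533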